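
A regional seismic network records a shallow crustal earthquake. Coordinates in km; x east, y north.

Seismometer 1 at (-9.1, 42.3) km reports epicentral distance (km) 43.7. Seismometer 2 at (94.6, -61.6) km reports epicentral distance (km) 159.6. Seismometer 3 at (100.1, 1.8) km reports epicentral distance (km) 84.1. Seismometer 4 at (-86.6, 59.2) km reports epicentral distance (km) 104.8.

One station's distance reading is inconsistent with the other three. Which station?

Seismometer 3

Solve using three stations at a time. Using Seismometer 1, Seismometer 2, Seismometer 4 (subtract circle equations pairwise → linear system) gives (x, y) ≈ (16.5, 77.6).
Distances from that point to each station vs reported:
  Seismometer 1: calculated 43.6 vs reported 43.7 → residual 0.1 km
  Seismometer 2: calculated 159.6 vs reported 159.6 → residual 0.0 km
  Seismometer 3: calculated 112.8 vs reported 84.1 → residual 28.7 km
  Seismometer 4: calculated 104.8 vs reported 104.8 → residual 0.0 km
Seismometer 1, Seismometer 2, Seismometer 4 are mutually consistent (residuals ≈ 0); Seismometer 3 is off by 28.7 km.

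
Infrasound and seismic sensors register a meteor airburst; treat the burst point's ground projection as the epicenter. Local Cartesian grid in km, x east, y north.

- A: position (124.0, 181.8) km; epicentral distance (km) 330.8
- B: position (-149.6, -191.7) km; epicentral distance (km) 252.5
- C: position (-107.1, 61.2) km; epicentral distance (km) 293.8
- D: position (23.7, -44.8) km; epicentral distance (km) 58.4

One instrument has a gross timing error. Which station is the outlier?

D

Solve using three stations at a time. Using A, B, C (subtract circle equations pairwise → linear system) gives (x, y) ≈ (99.1, -148.1).
Distances from that point to each station vs reported:
  A: calculated 330.8 vs reported 330.8 → residual 0.0 km
  B: calculated 252.5 vs reported 252.5 → residual 0.0 km
  C: calculated 293.8 vs reported 293.8 → residual 0.0 km
  D: calculated 127.9 vs reported 58.4 → residual 69.5 km
A, B, C are mutually consistent (residuals ≈ 0); D is off by 69.5 km.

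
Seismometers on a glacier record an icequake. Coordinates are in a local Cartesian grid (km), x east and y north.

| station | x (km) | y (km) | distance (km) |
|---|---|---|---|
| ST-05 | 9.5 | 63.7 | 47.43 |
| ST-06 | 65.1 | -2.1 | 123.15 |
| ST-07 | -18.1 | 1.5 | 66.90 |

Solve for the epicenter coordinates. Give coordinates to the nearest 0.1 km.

(-37.9, 65.4)

Circle about each station: (x − 9.5)² + (y − 63.7)² = 47.43²; (x − 65.1)² + (y + 2.1)² = 123.15²; (x + 18.1)² + (y − 1.5)² = 66.90².
Subtracting pairs of circle equations eliminates x²+y² and gives linear equations (the radical axes):
111.2 x − 131.6 y = -12821.84
-55.2 x − 124.4 y = -6044.09
Solving the 2×2 system: x ≈ -37.9, y ≈ 65.4 km.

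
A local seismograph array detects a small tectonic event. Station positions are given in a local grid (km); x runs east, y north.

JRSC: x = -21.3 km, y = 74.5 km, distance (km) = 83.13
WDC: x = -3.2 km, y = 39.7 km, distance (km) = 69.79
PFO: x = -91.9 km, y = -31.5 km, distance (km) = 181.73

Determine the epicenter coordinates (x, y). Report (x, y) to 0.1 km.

x ≈ 61.4 km, y ≈ 66.1 km

Circle about each station: (x + 21.3)² + (y − 74.5)² = 83.13²; (x + 3.2)² + (y − 39.7)² = 69.79²; (x + 91.9)² + (y + 31.5)² = 181.73².
Subtracting the JRSC equation from the WDC and PFO equations removes the quadratic terms:
36.2 x − 69.6 y = -2377.66
-141.2 x − 212.0 y = -22681.28
Solving the 2×2 system: x ≈ 61.4, y ≈ 66.1 km.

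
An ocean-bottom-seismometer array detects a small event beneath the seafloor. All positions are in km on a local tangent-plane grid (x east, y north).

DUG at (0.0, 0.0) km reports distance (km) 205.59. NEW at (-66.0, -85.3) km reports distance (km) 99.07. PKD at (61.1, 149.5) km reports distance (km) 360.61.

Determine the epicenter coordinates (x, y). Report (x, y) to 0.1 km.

x ≈ -142.7 km, y ≈ -148.0 km

Circle about each station: x² + y² = 205.59²; (x + 66.0)² + (y + 85.3)² = 99.07²; (x − 61.1)² + (y − 149.5)² = 360.61².
Subtracting pairs of circle equations eliminates x²+y² and gives linear equations (the radical axes):
-132.0 x − 170.6 y = 44084.47
122.2 x + 299.0 y = -61688.86
Solving the 2×2 system: x ≈ -142.7, y ≈ -148.0 km.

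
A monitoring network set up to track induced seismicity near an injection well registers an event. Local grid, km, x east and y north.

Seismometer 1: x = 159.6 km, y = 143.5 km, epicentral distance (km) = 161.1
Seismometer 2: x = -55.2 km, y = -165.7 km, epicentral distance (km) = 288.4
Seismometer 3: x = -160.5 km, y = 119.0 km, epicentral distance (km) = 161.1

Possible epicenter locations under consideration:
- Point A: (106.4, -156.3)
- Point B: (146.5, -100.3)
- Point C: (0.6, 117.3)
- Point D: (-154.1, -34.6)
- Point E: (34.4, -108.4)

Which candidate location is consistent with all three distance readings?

For each candidate, compare |candidate − station| to the reported distance:
Point A: residuals Seismometer 1 143.4, Seismometer 2 126.5, Seismometer 3 222.3 → max 222.3 km
Point B: residuals Seismometer 1 83.1, Seismometer 2 76.4, Seismometer 3 216.2 → max 216.2 km
Point C: residuals Seismometer 1 0.0, Seismometer 2 0.0, Seismometer 3 0.0 → max 0.0 km
Point D: residuals Seismometer 1 199.6, Seismometer 2 124.2, Seismometer 3 7.4 → max 199.6 km
Point E: residuals Seismometer 1 120.2, Seismometer 2 182.0, Seismometer 3 138.4 → max 182.0 km
Only Point C has all residuals ≈ 0.

Point C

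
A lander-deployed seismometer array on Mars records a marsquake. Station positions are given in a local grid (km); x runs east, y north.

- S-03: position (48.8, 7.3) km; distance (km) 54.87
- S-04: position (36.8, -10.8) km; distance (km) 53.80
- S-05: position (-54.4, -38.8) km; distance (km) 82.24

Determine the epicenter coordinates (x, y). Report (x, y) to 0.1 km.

Circle about each station: (x − 48.8)² + (y − 7.3)² = 54.87²; (x − 36.8)² + (y + 10.8)² = 53.80²; (x + 54.4)² + (y + 38.8)² = 82.24².
Subtracting the S-03 equation from the S-04 and S-05 equations removes the quadratic terms:
-24.0 x − 36.2 y = -847.57
-206.4 x − 92.2 y = -1722.63
Solving the 2×2 system: x ≈ -3.0, y ≈ 25.4 km.

(-3.0, 25.4)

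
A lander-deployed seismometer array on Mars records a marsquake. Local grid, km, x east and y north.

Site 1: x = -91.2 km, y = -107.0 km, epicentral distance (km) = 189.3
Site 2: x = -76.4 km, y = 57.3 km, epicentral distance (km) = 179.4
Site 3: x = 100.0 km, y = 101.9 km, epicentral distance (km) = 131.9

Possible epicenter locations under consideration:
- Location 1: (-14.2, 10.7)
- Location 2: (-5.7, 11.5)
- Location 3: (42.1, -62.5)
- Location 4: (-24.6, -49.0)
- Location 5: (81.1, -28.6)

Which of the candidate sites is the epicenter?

For each candidate, compare |candidate − station| to the reported distance:
Location 1: residuals Site 1 48.7, Site 2 101.7, Site 3 14.2 → max 101.7 km
Location 2: residuals Site 1 43.2, Site 2 95.2, Site 3 7.2 → max 95.2 km
Location 3: residuals Site 1 48.8, Site 2 10.9, Site 3 42.4 → max 48.8 km
Location 4: residuals Site 1 101.0, Site 2 61.2, Site 3 63.8 → max 101.0 km
Location 5: residuals Site 1 0.0, Site 2 0.0, Site 3 0.0 → max 0.0 km
Only Location 5 has all residuals ≈ 0.

Location 5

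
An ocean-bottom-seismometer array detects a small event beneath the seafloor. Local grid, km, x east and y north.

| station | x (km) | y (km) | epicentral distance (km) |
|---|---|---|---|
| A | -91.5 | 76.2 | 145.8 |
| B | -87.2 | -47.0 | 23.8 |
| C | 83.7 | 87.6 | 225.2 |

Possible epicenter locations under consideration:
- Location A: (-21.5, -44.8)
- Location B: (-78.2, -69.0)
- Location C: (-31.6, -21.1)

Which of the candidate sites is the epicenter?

Location B

For each candidate, compare |candidate − station| to the reported distance:
Location A: residuals A 6.0, B 41.9, C 56.1 → max 56.1 km
Location B: residuals A 0.0, B 0.0, C 0.0 → max 0.0 km
Location C: residuals A 31.5, B 37.5, C 66.7 → max 66.7 km
Only Location B has all residuals ≈ 0.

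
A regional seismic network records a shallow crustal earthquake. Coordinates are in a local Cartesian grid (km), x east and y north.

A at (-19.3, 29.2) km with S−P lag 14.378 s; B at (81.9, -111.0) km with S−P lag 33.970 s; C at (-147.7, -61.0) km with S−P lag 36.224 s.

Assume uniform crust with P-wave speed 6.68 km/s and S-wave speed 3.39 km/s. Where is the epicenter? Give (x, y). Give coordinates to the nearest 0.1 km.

27.5 km east, 116.4 km north

Distance from S−P lag: d = Δt · v_P v_S / (v_P − v_S) = Δt · (6.68·3.39)/(6.68−3.39) ≈ 6.8830·Δt.
So d_A = 98.96, d_B = 233.82, d_C = 249.33 km.
Circle about each station: (x + 19.3)² + (y − 29.2)² = 98.96²; (x − 81.9)² + (y + 111.0)² = 233.82²; (x + 147.7)² + (y + 61.0)² = 249.33².
Subtracting pairs of circle equations eliminates x²+y² and gives linear equations (the radical axes):
202.4 x − 280.4 y = -27075.23
-256.8 x − 180.4 y = -28061.21
Solving the 2×2 system: x ≈ 27.5, y ≈ 116.4 km.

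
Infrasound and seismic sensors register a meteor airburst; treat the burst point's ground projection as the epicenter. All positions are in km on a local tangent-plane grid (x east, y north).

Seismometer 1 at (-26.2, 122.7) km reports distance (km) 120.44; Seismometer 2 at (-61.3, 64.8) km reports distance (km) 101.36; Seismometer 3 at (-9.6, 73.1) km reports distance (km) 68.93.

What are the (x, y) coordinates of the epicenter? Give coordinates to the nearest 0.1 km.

Circle about each station: (x + 26.2)² + (y − 122.7)² = 120.44²; (x + 61.3)² + (y − 64.8)² = 101.36²; (x + 9.6)² + (y − 73.1)² = 68.93².
Subtracting the Seismometer 1 equation from the Seismometer 2 and Seismometer 3 equations removes the quadratic terms:
-70.2 x − 115.8 y = -3553.06
33.2 x − 99.2 y = -551.51
Solving the 2×2 system: x ≈ 26.7, y ≈ 14.5 km.

26.7 km east, 14.5 km north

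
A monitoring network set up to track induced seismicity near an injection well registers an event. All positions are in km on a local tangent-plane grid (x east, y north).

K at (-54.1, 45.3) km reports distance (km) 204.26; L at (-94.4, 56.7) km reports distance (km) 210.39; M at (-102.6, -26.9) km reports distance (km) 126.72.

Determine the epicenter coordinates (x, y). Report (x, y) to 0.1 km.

(-100.6, -153.6)

Circle about each station: (x + 54.1)² + (y − 45.3)² = 204.26²; (x + 94.4)² + (y − 56.7)² = 210.39²; (x + 102.6)² + (y + 26.9)² = 126.72².
Subtracting the K equation from the L and M equations removes the quadratic terms:
-80.6 x + 22.8 y = 4605.55
-97.0 x − 144.4 y = 31935.66
Solving the 2×2 system: x ≈ -100.6, y ≈ -153.6 km.
Check against K (with the unrounded x, y): √((x + 54.1)²+(y − 45.3)²) = 204.25 ≈ 204.26 km. ✓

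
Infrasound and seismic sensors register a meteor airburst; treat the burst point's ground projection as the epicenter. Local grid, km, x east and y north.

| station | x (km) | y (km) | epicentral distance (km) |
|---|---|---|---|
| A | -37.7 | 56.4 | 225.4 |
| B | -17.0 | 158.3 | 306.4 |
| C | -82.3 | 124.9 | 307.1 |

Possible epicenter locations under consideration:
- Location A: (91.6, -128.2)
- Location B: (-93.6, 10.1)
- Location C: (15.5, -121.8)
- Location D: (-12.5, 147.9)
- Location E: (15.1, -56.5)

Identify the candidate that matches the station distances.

For each candidate, compare |candidate − station| to the reported distance:
Location A: residuals A 0.0, B 0.0, C 0.0 → max 0.0 km
Location B: residuals A 152.8, B 139.6, C 191.7 → max 191.7 km
Location C: residuals A 39.4, B 24.4, C 41.7 → max 41.7 km
Location D: residuals A 130.5, B 295.1, C 233.6 → max 295.1 km
Location E: residuals A 100.8, B 89.2, C 101.2 → max 101.2 km
Only Location A has all residuals ≈ 0.

Location A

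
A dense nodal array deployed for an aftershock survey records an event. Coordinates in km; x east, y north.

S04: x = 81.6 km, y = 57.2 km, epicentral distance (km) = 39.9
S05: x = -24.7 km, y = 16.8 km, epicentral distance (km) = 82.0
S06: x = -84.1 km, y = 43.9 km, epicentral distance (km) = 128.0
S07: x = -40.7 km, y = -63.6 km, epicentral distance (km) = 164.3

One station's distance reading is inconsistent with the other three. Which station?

Solve using three stations at a time. Using S04, S05, S06 (subtract circle equations pairwise → linear system) gives (x, y) ≈ (42.3, 64.1).
Distances from that point to each station vs reported:
  S04: calculated 39.9 vs reported 39.9 → residual 0.0 km
  S05: calculated 82.0 vs reported 82.0 → residual 0.0 km
  S06: calculated 128.0 vs reported 128.0 → residual 0.0 km
  S07: calculated 152.3 vs reported 164.3 → residual 12.0 km
S04, S05, S06 are mutually consistent (residuals ≈ 0); S07 is off by 12.0 km.

S07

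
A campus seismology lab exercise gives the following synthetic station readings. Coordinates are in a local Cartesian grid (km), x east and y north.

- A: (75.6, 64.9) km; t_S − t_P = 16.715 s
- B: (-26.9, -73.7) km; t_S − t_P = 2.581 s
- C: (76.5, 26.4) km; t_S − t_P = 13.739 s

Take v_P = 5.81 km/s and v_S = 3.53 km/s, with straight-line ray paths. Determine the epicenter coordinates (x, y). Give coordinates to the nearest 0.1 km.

-19.2 km east, -51.8 km north

Distance from S−P lag: d = Δt · v_P v_S / (v_P − v_S) = Δt · (5.81·3.53)/(5.81−3.53) ≈ 8.9953·Δt.
So d_A = 150.36, d_B = 23.22, d_C = 123.59 km.
Circle about each station: (x − 75.6)² + (y − 64.9)² = 150.36²; (x + 26.9)² + (y + 73.7)² = 23.22²; (x − 76.5)² + (y − 26.4)² = 123.59².
Subtracting the A equation from the B and C equations removes the quadratic terms:
-205.0 x − 277.2 y = 18296.89
1.8 x − 77.0 y = 3955.48
Solving the 2×2 system: x ≈ -19.2, y ≈ -51.8 km.
Check against A (with the unrounded x, y): √((x − 75.6)²+(y − 64.9)²) = 150.36 ≈ 150.36 km. ✓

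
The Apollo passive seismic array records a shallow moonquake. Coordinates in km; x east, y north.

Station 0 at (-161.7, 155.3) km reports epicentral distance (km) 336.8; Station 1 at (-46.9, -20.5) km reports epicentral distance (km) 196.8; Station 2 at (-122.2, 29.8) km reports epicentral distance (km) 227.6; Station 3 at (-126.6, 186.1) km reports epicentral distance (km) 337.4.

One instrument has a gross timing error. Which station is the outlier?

Station 1

Solve using three stations at a time. Using Station 0, Station 2, Station 3 (subtract circle equations pairwise → linear system) gives (x, y) ≈ (74.4, -84.9).
Distances from that point to each station vs reported:
  Station 0: calculated 336.8 vs reported 336.8 → residual 0.0 km
  Station 1: calculated 137.3 vs reported 196.8 → residual 59.5 km
  Station 2: calculated 227.6 vs reported 227.6 → residual 0.0 km
  Station 3: calculated 337.4 vs reported 337.4 → residual 0.0 km
Station 0, Station 2, Station 3 are mutually consistent (residuals ≈ 0); Station 1 is off by 59.5 km.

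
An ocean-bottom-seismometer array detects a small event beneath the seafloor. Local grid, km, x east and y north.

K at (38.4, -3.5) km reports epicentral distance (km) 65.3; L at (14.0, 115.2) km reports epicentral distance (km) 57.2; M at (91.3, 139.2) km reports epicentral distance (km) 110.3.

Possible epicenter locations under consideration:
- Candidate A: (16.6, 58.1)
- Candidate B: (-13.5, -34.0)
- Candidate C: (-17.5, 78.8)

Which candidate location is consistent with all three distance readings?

Candidate A

For each candidate, compare |candidate − station| to the reported distance:
Candidate A: residuals K 0.0, L 0.0, M 0.0 → max 0.0 km
Candidate B: residuals K 5.1, L 94.5, M 92.1 → max 94.5 km
Candidate C: residuals K 34.2, L 9.1, M 14.1 → max 34.2 km
Only Candidate A has all residuals ≈ 0.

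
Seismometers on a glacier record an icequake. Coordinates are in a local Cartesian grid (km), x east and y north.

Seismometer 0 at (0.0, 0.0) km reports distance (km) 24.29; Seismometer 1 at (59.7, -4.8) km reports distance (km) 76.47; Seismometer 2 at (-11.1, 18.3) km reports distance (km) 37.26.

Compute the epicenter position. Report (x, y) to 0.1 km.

Circle about each station: x² + y² = 24.29²; (x − 59.7)² + (y + 4.8)² = 76.47²; (x + 11.1)² + (y − 18.3)² = 37.26².
Subtracting the Seismometer 0 equation from the Seismometer 1 and Seismometer 2 equations removes the quadratic terms:
119.4 x − 9.6 y = -1670.53
-22.2 x + 36.6 y = -340.20
Solving the 2×2 system: x ≈ -15.5, y ≈ -18.7 km.

(-15.5, -18.7)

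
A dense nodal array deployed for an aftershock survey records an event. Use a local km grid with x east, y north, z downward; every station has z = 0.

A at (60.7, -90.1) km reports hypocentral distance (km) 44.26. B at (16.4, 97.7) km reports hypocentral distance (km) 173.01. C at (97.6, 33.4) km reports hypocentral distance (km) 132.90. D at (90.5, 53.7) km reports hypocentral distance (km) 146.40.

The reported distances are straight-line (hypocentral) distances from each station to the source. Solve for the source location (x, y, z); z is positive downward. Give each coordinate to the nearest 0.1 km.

Each station gives a sphere (x−x_i)² + (y−y_i)² + z² = d_i² (stations at z=0).
Subtracting the A sphere from B and C: z² cancels, leaving linear equations in x and y:
-88.6 x + 375.6 y = -29961.76
73.8 x + 247.0 y = -16864.64
Solving: x ≈ 21.494, y ≈ -74.700 km (keep extra digits for the depth step; rounded: 21.5, -74.7).
Then from the A sphere: z² = 44.26² − (x − 60.7)² − (y + 90.1)² with x = 21.494, y = -74.700, so z ≈ 13.590 ≈ 13.6 km.

(21.5, -74.7, 13.6)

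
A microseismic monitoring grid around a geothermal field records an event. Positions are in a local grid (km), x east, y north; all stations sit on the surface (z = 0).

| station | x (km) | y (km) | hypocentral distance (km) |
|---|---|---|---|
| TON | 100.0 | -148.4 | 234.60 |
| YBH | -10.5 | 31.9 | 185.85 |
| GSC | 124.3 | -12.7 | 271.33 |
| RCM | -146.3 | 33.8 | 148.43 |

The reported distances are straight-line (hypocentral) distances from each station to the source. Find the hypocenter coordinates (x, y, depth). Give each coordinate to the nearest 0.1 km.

(-126.4, -106.3, 44.8)

Each station gives a sphere (x−x_i)² + (y−y_i)² + z² = d_i² (stations at z=0).
Subtracting the TON sphere from YBH and GSC: z² cancels, leaving linear equations in x and y:
-221.0 x + 360.6 y = -10397.76
48.6 x + 271.4 y = -34993.59
Solving: x ≈ -126.402, y ≈ -106.302 km (keep extra digits for the depth step; rounded: -126.4, -106.3).
Then from the TON sphere: z² = 234.60² − (x − 100.0)² − (y + 148.4)² with x = -126.402, y = -106.302, so z ≈ 44.800 ≈ 44.8 km.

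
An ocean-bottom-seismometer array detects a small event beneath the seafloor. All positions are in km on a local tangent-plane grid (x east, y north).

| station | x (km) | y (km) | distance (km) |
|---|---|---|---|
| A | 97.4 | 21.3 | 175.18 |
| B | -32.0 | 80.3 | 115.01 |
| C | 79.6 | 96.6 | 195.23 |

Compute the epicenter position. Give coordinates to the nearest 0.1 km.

Circle about each station: (x − 97.4)² + (y − 21.3)² = 175.18²; (x + 32.0)² + (y − 80.3)² = 115.01²; (x − 79.6)² + (y − 96.6)² = 195.23².
Subtracting the A equation from the B and C equations removes the quadratic terms:
-258.8 x + 118.0 y = 14992.37
-35.6 x + 150.6 y = -1699.45
Solving the 2×2 system: x ≈ -70.7, y ≈ -28.0 km.

(-70.7, -28.0)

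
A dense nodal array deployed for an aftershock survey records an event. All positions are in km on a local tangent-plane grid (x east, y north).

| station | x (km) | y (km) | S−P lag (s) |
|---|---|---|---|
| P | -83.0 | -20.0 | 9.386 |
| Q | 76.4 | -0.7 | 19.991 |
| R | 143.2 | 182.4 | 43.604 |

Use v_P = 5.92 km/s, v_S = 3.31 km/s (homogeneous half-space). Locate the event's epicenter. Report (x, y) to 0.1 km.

Distance from S−P lag: d = Δt · v_P v_S / (v_P − v_S) = Δt · (5.92·3.31)/(5.92−3.31) ≈ 7.5077·Δt.
So d_P = 70.47, d_Q = 150.09, d_R = 327.37 km.
Circle about each station: (x + 83.0)² + (y + 20.0)² = 70.47²; (x − 76.4)² + (y + 0.7)² = 150.09²; (x − 143.2)² + (y − 182.4)² = 327.37².
Subtracting the P equation from the Q and R equations removes the quadratic terms:
318.8 x + 38.6 y = -19012.54
452.4 x + 404.8 y = -55718.10
Solving the 2×2 system: x ≈ -49.7, y ≈ -82.1 km.
Check against P (with the unrounded x, y): √((x + 83.0)²+(y + 20.0)²) = 70.47 ≈ 70.47 km. ✓

x ≈ -49.7 km, y ≈ -82.1 km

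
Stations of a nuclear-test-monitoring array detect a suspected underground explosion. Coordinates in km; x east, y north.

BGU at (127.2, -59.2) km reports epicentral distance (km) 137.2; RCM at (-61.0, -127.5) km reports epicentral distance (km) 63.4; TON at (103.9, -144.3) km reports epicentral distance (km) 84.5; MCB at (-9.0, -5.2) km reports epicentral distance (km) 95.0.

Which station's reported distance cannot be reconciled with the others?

TON

Solve using three stations at a time. Using BGU, RCM, MCB (subtract circle equations pairwise → linear system) gives (x, y) ≈ (-3.8, -100.1).
Distances from that point to each station vs reported:
  BGU: calculated 137.2 vs reported 137.2 → residual 0.0 km
  RCM: calculated 63.4 vs reported 63.4 → residual 0.0 km
  TON: calculated 116.4 vs reported 84.5 → residual 31.9 km
  MCB: calculated 95.0 vs reported 95.0 → residual 0.0 km
BGU, RCM, MCB are mutually consistent (residuals ≈ 0); TON is off by 31.9 km.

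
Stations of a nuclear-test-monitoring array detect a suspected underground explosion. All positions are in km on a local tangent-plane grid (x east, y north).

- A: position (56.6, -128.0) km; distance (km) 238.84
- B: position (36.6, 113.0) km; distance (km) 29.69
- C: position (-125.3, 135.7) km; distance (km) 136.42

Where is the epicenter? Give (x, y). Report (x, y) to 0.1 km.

Circle about each station: (x − 56.6)² + (y + 128.0)² = 238.84²; (x − 36.6)² + (y − 113.0)² = 29.69²; (x + 125.3)² + (y − 135.7)² = 136.42².
Subtracting the A equation from the B and C equations removes the quadratic terms:
-40.0 x + 482.0 y = 50684.05
-363.8 x + 527.4 y = 52961.15
Solving the 2×2 system: x ≈ 7.8, y ≈ 105.8 km.
Check against A (with the unrounded x, y): √((x − 56.6)²+(y + 128.0)²) = 238.84 ≈ 238.84 km. ✓

x ≈ 7.8 km, y ≈ 105.8 km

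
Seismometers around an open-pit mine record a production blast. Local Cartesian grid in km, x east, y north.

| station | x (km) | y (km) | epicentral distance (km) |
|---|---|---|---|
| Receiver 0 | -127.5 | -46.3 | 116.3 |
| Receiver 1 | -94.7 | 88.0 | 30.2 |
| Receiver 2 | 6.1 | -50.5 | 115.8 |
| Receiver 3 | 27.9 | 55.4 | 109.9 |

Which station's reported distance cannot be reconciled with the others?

Solve using three stations at a time. Using Receiver 0, Receiver 1, Receiver 3 (subtract circle equations pairwise → linear system) gives (x, y) ≈ (-81.9, 60.7).
Distances from that point to each station vs reported:
  Receiver 0: calculated 116.3 vs reported 116.3 → residual 0.0 km
  Receiver 1: calculated 30.2 vs reported 30.2 → residual 0.0 km
  Receiver 2: calculated 141.8 vs reported 115.8 → residual 26.0 km
  Receiver 3: calculated 109.9 vs reported 109.9 → residual 0.0 km
Receiver 0, Receiver 1, Receiver 3 are mutually consistent (residuals ≈ 0); Receiver 2 is off by 26.0 km.

Receiver 2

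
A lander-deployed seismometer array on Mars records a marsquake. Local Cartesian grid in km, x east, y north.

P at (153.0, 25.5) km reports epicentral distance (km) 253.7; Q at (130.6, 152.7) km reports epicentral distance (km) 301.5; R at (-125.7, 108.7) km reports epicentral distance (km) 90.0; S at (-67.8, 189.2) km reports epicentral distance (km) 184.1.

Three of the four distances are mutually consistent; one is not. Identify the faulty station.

Solve using three stations at a time. Using Q, R, S (subtract circle equations pairwise → linear system) gives (x, y) ≈ (-140.1, 19.9).
Distances from that point to each station vs reported:
  P: calculated 293.1 vs reported 253.7 → residual 39.4 km
  Q: calculated 301.5 vs reported 301.5 → residual 0.0 km
  R: calculated 90.0 vs reported 90.0 → residual 0.0 km
  S: calculated 184.1 vs reported 184.1 → residual 0.0 km
Q, R, S are mutually consistent (residuals ≈ 0); P is off by 39.4 km.

P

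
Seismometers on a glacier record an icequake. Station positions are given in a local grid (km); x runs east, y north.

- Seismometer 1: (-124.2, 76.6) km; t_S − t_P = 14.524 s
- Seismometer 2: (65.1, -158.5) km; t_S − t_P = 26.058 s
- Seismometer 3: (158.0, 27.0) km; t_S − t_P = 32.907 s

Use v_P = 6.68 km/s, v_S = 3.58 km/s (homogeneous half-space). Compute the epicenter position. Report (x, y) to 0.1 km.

-89.4 km east, -29.9 km north

Distance from S−P lag: d = Δt · v_P v_S / (v_P − v_S) = Δt · (6.68·3.58)/(6.68−3.58) ≈ 7.7143·Δt.
So d_Seismometer 1 = 112.04, d_Seismometer 2 = 201.02, d_Seismometer 3 = 253.86 km.
Circle about each station: (x + 124.2)² + (y − 76.6)² = 112.04²; (x − 65.1)² + (y + 158.5)² = 201.02²; (x − 158.0)² + (y − 27.0)² = 253.86².
Subtracting pairs of circle equations eliminates x²+y² and gives linear equations (the radical axes):
378.6 x − 470.2 y = -19789.02
564.4 x − 99.2 y = -47492.14
Solving the 2×2 system: x ≈ -89.4, y ≈ -29.9 km.
Check against Seismometer 1 (with the unrounded x, y): √((x + 124.2)²+(y − 76.6)²) = 112.04 ≈ 112.04 km. ✓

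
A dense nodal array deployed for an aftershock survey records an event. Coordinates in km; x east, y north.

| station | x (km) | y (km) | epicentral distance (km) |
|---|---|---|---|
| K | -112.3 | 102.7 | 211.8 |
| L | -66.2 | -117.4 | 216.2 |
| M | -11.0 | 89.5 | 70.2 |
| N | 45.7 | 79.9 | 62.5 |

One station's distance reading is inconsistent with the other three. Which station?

M

Solve using three stations at a time. Using K, L, N (subtract circle equations pairwise → linear system) gives (x, y) ≈ (88.0, 34.1).
Distances from that point to each station vs reported:
  K: calculated 211.8 vs reported 211.8 → residual 0.0 km
  L: calculated 216.2 vs reported 216.2 → residual 0.0 km
  M: calculated 113.5 vs reported 70.2 → residual 43.3 km
  N: calculated 62.4 vs reported 62.5 → residual 0.1 km
K, L, N are mutually consistent (residuals ≈ 0); M is off by 43.3 km.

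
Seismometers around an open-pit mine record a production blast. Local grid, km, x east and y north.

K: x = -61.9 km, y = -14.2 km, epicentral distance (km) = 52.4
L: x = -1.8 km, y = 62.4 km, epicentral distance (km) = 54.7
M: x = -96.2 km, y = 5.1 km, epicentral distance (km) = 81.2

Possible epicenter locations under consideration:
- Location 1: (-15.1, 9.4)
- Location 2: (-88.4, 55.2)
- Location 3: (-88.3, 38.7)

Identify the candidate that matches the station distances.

Location 1

For each candidate, compare |candidate − station| to the reported distance:
Location 1: residuals K 0.0, L 0.1, M 0.0 → max 0.1 km
Location 2: residuals K 21.9, L 32.2, M 30.5 → max 32.2 km
Location 3: residuals K 6.7, L 35.0, M 46.7 → max 46.7 km
Only Location 1 has all residuals ≈ 0.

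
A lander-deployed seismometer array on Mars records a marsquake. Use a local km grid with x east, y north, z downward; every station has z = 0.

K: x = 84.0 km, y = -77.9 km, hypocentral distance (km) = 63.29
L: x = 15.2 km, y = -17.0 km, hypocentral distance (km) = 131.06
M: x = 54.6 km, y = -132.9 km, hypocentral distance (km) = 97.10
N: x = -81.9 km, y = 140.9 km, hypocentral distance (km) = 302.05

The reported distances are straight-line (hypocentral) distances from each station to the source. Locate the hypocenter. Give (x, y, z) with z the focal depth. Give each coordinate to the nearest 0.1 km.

x ≈ 115.7 km, y ≈ -80.9 km, depth ≈ 54.7 km

Each station gives a sphere (x−x_i)² + (y−y_i)² + z² = d_i² (stations at z=0).
Subtracting the K sphere from L and M: z² cancels, leaving linear equations in x and y:
-137.6 x + 121.8 y = -25775.47
-58.8 x − 110.0 y = 2096.37
Solving: x ≈ 115.705, y ≈ -80.907 km (keep extra digits for the depth step; rounded: 115.7, -80.9).
Then from the K sphere: z² = 63.29² − (x − 84.0)² − (y + 77.9)² with x = 115.705, y = -80.907, so z ≈ 54.693 ≈ 54.7 km.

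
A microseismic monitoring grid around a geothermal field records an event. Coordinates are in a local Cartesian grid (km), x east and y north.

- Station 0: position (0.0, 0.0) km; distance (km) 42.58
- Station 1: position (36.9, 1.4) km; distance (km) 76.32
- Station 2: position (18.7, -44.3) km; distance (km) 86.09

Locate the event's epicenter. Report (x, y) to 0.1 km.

Circle about each station: x² + y² = 42.58²; (x − 36.9)² + (y − 1.4)² = 76.32²; (x − 18.7)² + (y + 44.3)² = 86.09².
Subtracting the Station 0 equation from the Station 1 and Station 2 equations removes the quadratic terms:
73.8 x + 2.8 y = -2648.12
37.4 x − 88.6 y = -3286.25
Solving the 2×2 system: x ≈ -36.7, y ≈ 21.6 km.

x ≈ -36.7 km, y ≈ 21.6 km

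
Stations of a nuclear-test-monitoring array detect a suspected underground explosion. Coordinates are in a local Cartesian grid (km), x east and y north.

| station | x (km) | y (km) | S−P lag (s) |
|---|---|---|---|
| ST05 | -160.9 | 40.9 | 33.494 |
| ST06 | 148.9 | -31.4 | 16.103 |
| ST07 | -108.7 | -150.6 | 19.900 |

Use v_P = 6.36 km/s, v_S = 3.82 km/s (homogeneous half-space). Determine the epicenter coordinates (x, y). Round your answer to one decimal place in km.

Distance from S−P lag: d = Δt · v_P v_S / (v_P − v_S) = Δt · (6.36·3.82)/(6.36−3.82) ≈ 9.5650·Δt.
So d_ST05 = 320.37, d_ST06 = 154.03, d_ST07 = 190.34 km.
Circle about each station: (x + 160.9)² + (y − 40.9)² = 320.37²; (x − 148.9)² + (y + 31.4)² = 154.03²; (x + 108.7)² + (y + 150.6)² = 190.34².
Subtracting the ST05 equation from the ST06 and ST07 equations removes the quadratic terms:
619.6 x − 144.6 y = 74507.25
104.4 x − 383.0 y = 73342.05
Solving the 2×2 system: x ≈ 80.7, y ≈ -169.5 km.

80.7 km east, -169.5 km north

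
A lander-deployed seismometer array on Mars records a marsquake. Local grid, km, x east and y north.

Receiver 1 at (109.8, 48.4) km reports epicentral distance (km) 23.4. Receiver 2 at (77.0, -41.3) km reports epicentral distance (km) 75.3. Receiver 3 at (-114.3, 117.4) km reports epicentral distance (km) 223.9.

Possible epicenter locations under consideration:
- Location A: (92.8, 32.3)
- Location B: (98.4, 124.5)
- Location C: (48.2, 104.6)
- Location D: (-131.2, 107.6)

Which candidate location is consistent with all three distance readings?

Location A

For each candidate, compare |candidate − station| to the reported distance:
Location A: residuals Receiver 1 0.0, Receiver 2 0.0, Receiver 3 0.0 → max 0.0 km
Location B: residuals Receiver 1 53.5, Receiver 2 91.9, Receiver 3 11.1 → max 91.9 km
Location C: residuals Receiver 1 60.0, Receiver 2 73.4, Receiver 3 60.9 → max 73.4 km
Location D: residuals Receiver 1 224.8, Receiver 2 180.7, Receiver 3 204.4 → max 224.8 km
Only Location A has all residuals ≈ 0.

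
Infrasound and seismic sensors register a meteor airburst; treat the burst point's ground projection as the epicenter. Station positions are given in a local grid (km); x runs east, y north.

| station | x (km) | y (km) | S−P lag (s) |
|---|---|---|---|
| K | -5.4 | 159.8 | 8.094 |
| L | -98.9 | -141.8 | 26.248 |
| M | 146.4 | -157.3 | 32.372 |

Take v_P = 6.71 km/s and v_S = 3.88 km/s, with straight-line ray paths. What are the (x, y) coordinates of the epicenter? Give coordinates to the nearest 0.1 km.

Distance from S−P lag: d = Δt · v_P v_S / (v_P − v_S) = Δt · (6.71·3.88)/(6.71−3.88) ≈ 9.1996·Δt.
So d_K = 74.46, d_L = 241.47, d_M = 297.81 km.
Circle about each station: (x + 5.4)² + (y − 159.8)² = 74.46²; (x + 98.9)² + (y + 141.8)² = 241.47²; (x − 146.4)² + (y + 157.3)² = 297.81².
Subtracting the K equation from the L and M equations removes the quadratic terms:
-187.0 x − 603.2 y = -48440.22
303.6 x − 634.2 y = -62535.45
Solving the 2×2 system: x ≈ -23.2, y ≈ 87.5 km.

(-23.2, 87.5)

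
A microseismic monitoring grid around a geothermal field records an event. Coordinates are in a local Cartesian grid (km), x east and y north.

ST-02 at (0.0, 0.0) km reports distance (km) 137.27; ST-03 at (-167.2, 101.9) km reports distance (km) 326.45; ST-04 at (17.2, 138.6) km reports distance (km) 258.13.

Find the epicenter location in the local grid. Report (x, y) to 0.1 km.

x ≈ 79.5 km, y ≈ -111.9 km

Circle about each station: x² + y² = 137.27²; (x + 167.2)² + (y − 101.9)² = 326.45²; (x − 17.2)² + (y − 138.6)² = 258.13².
Subtracting pairs of circle equations eliminates x²+y² and gives linear equations (the radical axes):
-334.4 x + 203.8 y = -49387.10
34.4 x + 277.2 y = -28282.24
Solving the 2×2 system: x ≈ 79.5, y ≈ -111.9 km.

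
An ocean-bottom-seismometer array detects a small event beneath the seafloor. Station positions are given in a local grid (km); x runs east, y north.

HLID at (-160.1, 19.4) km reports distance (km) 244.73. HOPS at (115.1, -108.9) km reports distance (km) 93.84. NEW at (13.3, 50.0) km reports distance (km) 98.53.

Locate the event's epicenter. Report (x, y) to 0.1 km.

Circle about each station: (x + 160.1)² + (y − 19.4)² = 244.73²; (x − 115.1)² + (y + 108.9)² = 93.84²; (x − 13.3)² + (y − 50.0)² = 98.53².
Subtracting the HLID equation from the HOPS and NEW equations removes the quadratic terms:
550.4 x − 256.6 y = 50185.68
346.8 x + 61.2 y = 26853.13
Solving the 2×2 system: x ≈ 81.2, y ≈ -21.4 km.

x ≈ 81.2 km, y ≈ -21.4 km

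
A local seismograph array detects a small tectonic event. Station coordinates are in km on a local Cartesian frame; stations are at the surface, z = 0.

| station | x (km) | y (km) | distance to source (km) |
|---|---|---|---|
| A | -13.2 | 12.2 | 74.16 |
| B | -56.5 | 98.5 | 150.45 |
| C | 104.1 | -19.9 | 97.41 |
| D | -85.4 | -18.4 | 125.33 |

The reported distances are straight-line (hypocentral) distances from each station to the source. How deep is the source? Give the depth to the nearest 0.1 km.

Each station gives a sphere (x−x_i)² + (y−y_i)² + z² = d_i² (stations at z=0).
Subtracting the A sphere from B and C: z² cancels, leaving linear equations in x and y:
-86.6 x + 172.6 y = -4564.08
234.6 x − 64.2 y = 6920.74
Solving: x ≈ 25.807, y ≈ -13.495 km (keep extra digits for the depth step; rounded: 25.8, -13.5).
Then from the A sphere: z² = 74.16² − (x + 13.2)² − (y − 12.2)² with x = 25.807, y = -13.495, so z ≈ 57.601 ≈ 57.6 km.
Check against D (with the unrounded solution): distance 125.34 ≈ 125.33 km. ✓

57.6 km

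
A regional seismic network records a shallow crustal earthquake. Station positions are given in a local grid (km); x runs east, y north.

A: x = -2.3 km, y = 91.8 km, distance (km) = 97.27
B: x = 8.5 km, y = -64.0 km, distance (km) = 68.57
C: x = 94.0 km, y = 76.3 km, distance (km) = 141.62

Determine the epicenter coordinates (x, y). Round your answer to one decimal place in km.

Circle about each station: (x + 2.3)² + (y − 91.8)² = 97.27²; (x − 8.5)² + (y + 64.0)² = 68.57²; (x − 94.0)² + (y − 76.3)² = 141.62².
Subtracting the A equation from the B and C equations removes the quadratic terms:
21.6 x − 311.6 y = 495.33
192.6 x − 31.0 y = -4369.61
Solving the 2×2 system: x ≈ -23.2, y ≈ -3.2 km.

-23.2 km east, -3.2 km north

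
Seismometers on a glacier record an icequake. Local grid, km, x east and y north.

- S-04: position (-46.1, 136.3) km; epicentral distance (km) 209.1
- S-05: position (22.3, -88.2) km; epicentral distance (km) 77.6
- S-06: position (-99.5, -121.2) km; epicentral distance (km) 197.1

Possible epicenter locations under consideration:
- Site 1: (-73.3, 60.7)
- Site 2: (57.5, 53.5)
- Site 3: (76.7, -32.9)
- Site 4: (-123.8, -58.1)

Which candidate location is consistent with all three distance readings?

Site 3

For each candidate, compare |candidate − station| to the reported distance:
Site 1: residuals S-04 128.8, S-05 99.3, S-06 13.3 → max 128.8 km
Site 2: residuals S-04 76.5, S-05 68.4, S-06 37.8 → max 76.5 km
Site 3: residuals S-04 0.0, S-05 0.0, S-06 0.0 → max 0.0 km
Site 4: residuals S-04 0.3, S-05 71.6, S-06 129.5 → max 129.5 km
Only Site 3 has all residuals ≈ 0.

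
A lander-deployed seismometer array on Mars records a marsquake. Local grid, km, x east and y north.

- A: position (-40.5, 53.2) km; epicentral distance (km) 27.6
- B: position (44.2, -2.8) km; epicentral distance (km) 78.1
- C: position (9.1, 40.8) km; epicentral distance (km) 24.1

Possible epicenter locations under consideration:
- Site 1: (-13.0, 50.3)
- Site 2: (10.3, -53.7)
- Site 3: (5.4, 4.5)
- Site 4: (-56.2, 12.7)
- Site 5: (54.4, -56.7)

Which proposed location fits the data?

Site 1

For each candidate, compare |candidate − station| to the reported distance:
Site 1: residuals A 0.1, B 0.1, C 0.0 → max 0.1 km
Site 2: residuals A 90.8, B 16.9, C 70.4 → max 90.8 km
Site 3: residuals A 39.3, B 38.6, C 12.4 → max 39.3 km
Site 4: residuals A 15.8, B 23.5, C 47.0 → max 47.0 km
Site 5: residuals A 117.6, B 23.2, C 83.4 → max 117.6 km
Only Site 1 has all residuals ≈ 0.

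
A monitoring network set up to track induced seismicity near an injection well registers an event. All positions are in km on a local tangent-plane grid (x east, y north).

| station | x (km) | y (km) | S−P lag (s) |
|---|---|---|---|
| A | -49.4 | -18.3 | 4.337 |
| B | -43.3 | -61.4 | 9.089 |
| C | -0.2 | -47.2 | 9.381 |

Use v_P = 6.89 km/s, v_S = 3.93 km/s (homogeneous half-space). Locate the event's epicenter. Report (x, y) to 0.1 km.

Distance from S−P lag: d = Δt · v_P v_S / (v_P − v_S) = Δt · (6.89·3.93)/(6.89−3.93) ≈ 9.1479·Δt.
So d_A = 39.67, d_B = 83.15, d_C = 85.82 km.
Circle about each station: (x + 49.4)² + (y + 18.3)² = 39.67²; (x + 43.3)² + (y + 61.4)² = 83.15²; (x + 0.2)² + (y + 47.2)² = 85.82².
Subtracting the A equation from the B and C equations removes the quadratic terms:
12.2 x − 86.2 y = -2470.61
98.4 x − 57.8 y = -6338.73
Solving the 2×2 system: x ≈ -51.9, y ≈ 21.3 km.
Check against A (with the unrounded x, y): √((x + 49.4)²+(y + 18.3)²) = 39.69 ≈ 39.67 km. ✓

x ≈ -51.9 km, y ≈ 21.3 km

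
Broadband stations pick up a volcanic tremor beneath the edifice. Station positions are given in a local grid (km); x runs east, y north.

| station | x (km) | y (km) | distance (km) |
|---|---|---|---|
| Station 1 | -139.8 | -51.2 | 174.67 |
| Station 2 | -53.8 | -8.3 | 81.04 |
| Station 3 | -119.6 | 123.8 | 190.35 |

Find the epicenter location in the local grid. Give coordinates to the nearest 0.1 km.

x ≈ 26.6 km, y ≈ 1.9 km

Circle about each station: (x + 139.8)² + (y + 51.2)² = 174.67²; (x + 53.8)² + (y + 8.3)² = 81.04²; (x + 119.6)² + (y − 123.8)² = 190.35².
Subtracting the Station 1 equation from the Station 2 and Station 3 equations removes the quadratic terms:
172.0 x + 85.8 y = 4739.98
40.4 x + 350.0 y = 1741.61
Solving the 2×2 system: x ≈ 26.6, y ≈ 1.9 km.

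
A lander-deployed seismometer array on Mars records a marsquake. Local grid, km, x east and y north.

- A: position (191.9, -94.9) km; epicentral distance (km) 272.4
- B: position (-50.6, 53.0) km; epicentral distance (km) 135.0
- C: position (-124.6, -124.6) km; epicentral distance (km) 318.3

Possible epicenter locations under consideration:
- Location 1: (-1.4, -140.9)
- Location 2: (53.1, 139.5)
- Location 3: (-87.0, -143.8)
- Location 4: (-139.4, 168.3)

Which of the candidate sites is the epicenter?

For each candidate, compare |candidate − station| to the reported distance:
Location 1: residuals A 73.7, B 65.0, C 194.0 → max 194.0 km
Location 2: residuals A 0.0, B 0.0, C 0.0 → max 0.0 km
Location 3: residuals A 10.8, B 65.1, C 276.1 → max 276.1 km
Location 4: residuals A 150.7, B 10.5, C 25.0 → max 150.7 km
Only Location 2 has all residuals ≈ 0.

Location 2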